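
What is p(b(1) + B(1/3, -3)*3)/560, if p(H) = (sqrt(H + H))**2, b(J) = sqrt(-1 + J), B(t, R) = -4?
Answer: -3/70 ≈ -0.042857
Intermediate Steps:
p(H) = 2*H (p(H) = (sqrt(2*H))**2 = (sqrt(2)*sqrt(H))**2 = 2*H)
p(b(1) + B(1/3, -3)*3)/560 = (2*(sqrt(-1 + 1) - 4*3))/560 = (2*(sqrt(0) - 12))*(1/560) = (2*(0 - 12))*(1/560) = (2*(-12))*(1/560) = -24*1/560 = -3/70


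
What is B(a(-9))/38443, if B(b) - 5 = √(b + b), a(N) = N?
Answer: 5/38443 + 3*I*√2/38443 ≈ 0.00013006 + 0.00011036*I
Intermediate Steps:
B(b) = 5 + √2*√b (B(b) = 5 + √(b + b) = 5 + √(2*b) = 5 + √2*√b)
B(a(-9))/38443 = (5 + √2*√(-9))/38443 = (5 + √2*(3*I))*(1/38443) = (5 + 3*I*√2)*(1/38443) = 5/38443 + 3*I*√2/38443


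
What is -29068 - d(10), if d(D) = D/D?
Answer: -29069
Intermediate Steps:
d(D) = 1
-29068 - d(10) = -29068 - 1*1 = -29068 - 1 = -29069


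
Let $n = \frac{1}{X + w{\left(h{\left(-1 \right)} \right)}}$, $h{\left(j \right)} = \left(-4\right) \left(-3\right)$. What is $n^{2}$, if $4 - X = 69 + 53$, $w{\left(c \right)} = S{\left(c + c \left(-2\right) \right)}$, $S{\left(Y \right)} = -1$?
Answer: $\frac{1}{14161} \approx 7.0616 \cdot 10^{-5}$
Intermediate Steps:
$h{\left(j \right)} = 12$
$w{\left(c \right)} = -1$
$X = -118$ ($X = 4 - \left(69 + 53\right) = 4 - 122 = -118$)
$n = - \frac{1}{119}$ ($n = \frac{1}{-118 - 1} = \frac{1}{-119} = - \frac{1}{119} \approx -0.0084034$)
$n^{2} = \left(- \frac{1}{119}\right)^{2} = \frac{1}{14161}$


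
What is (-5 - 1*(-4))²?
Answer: 1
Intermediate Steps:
(-5 - 1*(-4))² = (-5 + 4)² = (-1)² = 1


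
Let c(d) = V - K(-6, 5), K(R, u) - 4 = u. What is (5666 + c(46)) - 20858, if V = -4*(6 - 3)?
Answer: -15213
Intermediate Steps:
K(R, u) = 4 + u
V = -12 (V = -4*3 = -12)
c(d) = -21 (c(d) = -12 - (4 + 5) = -12 - 1*9 = -12 - 9 = -21)
(5666 + c(46)) - 20858 = (5666 - 21) - 20858 = 5645 - 20858 = -15213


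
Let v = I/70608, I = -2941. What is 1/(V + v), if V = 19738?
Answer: 70608/1393657763 ≈ 5.0664e-5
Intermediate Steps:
v = -2941/70608 ≈ -0.041653
1/(V + v) = 1/(19738 - 2941/70608) = 1/(1393657763/70608) = 70608/1393657763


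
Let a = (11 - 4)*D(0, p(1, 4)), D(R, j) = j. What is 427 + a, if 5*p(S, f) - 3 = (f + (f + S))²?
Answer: 2723/5 ≈ 544.60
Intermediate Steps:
p(S, f) = ⅗ + (S + 2*f)²/5 (p(S, f) = ⅗ + (f + (f + S))²/5 = ⅗ + (f + (S + f))²/5 = ⅗ + (S + 2*f)²/5)
a = 588/5 (a = (11 - 4)*(⅗ + (1 + 2*4)²/5) = 7*(⅗ + (1 + 8)²/5) = 7*(⅗ + (⅕)*9²) = 7*(⅗ + (⅕)*81) = 7*(⅗ + 81/5) = 7*(84/5) = 588/5 ≈ 117.60)
427 + a = 427 + 588/5 = 2723/5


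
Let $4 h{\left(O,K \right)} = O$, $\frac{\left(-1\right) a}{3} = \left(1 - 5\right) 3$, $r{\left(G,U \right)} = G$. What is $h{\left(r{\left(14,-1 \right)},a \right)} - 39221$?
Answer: $- \frac{78435}{2} \approx -39218.0$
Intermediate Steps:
$a = 36$ ($a = - 3 \left(1 - 5\right) 3 = - 3 \left(\left(-4\right) 3\right) = \left(-3\right) \left(-12\right) = 36$)
$h{\left(O,K \right)} = \frac{O}{4}$
$h{\left(r{\left(14,-1 \right)},a \right)} - 39221 = \frac{1}{4} \cdot 14 - 39221 = \frac{7}{2} - 39221 = - \frac{78435}{2}$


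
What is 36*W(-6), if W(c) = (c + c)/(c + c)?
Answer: 36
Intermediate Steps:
W(c) = 1 (W(c) = (2*c)/((2*c)) = (2*c)*(1/(2*c)) = 1)
36*W(-6) = 36*1 = 36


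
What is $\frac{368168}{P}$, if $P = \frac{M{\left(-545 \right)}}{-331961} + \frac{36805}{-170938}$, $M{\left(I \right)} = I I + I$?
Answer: $- \frac{20891600903726224}{62897522845} \approx -3.3215 \cdot 10^{5}$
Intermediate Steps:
$M{\left(I \right)} = I + I^{2}$ ($M{\left(I \right)} = I^{2} + I = I + I^{2}$)
$P = - \frac{62897522845}{56744749418}$ ($P = \frac{\left(-545\right) \left(1 - 545\right)}{-331961} + \frac{36805}{-170938} = \left(-545\right) \left(-544\right) \left(- \frac{1}{331961}\right) + 36805 \left(- \frac{1}{170938}\right) = 296480 \left(- \frac{1}{331961}\right) - \frac{36805}{170938} = - \frac{296480}{331961} - \frac{36805}{170938} = - \frac{62897522845}{56744749418} \approx -1.1084$)
$\frac{368168}{P} = \frac{368168}{- \frac{62897522845}{56744749418}} = 368168 \left(- \frac{56744749418}{62897522845}\right) = - \frac{20891600903726224}{62897522845}$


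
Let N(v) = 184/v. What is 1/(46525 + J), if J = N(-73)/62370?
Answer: 2276505/105914395033 ≈ 2.1494e-5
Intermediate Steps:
J = -92/2276505 (J = (184/(-73))/62370 = (184*(-1/73))*(1/62370) = -184/73*1/62370 = -92/2276505 ≈ -4.0413e-5)
1/(46525 + J) = 1/(46525 - 92/2276505) = 1/(105914395033/2276505) = 2276505/105914395033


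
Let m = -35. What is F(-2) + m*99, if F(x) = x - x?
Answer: -3465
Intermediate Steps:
F(x) = 0
F(-2) + m*99 = 0 - 35*99 = 0 - 3465 = -3465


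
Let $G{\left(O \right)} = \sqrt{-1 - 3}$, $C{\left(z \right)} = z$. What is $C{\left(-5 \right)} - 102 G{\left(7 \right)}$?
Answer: $-5 - 204 i \approx -5.0 - 204.0 i$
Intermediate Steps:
$G{\left(O \right)} = 2 i$ ($G{\left(O \right)} = \sqrt{-4} = 2 i$)
$C{\left(-5 \right)} - 102 G{\left(7 \right)} = -5 - 102 \cdot 2 i = -5 - 204 i$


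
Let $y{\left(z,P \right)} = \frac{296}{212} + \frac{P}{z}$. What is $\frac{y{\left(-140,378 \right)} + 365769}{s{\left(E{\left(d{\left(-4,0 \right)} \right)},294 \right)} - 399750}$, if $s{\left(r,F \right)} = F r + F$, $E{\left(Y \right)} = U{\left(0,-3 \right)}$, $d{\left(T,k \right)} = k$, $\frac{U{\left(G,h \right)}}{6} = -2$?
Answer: $- \frac{193856879}{213581520} \approx -0.90765$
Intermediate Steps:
$U{\left(G,h \right)} = -12$ ($U{\left(G,h \right)} = 6 \left(-2\right) = -12$)
$E{\left(Y \right)} = -12$
$s{\left(r,F \right)} = F + F r$
$y{\left(z,P \right)} = \frac{74}{53} + \frac{P}{z}$ ($y{\left(z,P \right)} = 296 \cdot \frac{1}{212} + \frac{P}{z} = \frac{74}{53} + \frac{P}{z}$)
$\frac{y{\left(-140,378 \right)} + 365769}{s{\left(E{\left(d{\left(-4,0 \right)} \right)},294 \right)} - 399750} = \frac{\left(\frac{74}{53} + \frac{378}{-140}\right) + 365769}{294 \left(1 - 12\right) - 399750} = \frac{\left(\frac{74}{53} + 378 \left(- \frac{1}{140}\right)\right) + 365769}{294 \left(-11\right) - 399750} = \frac{\left(\frac{74}{53} - \frac{27}{10}\right) + 365769}{-3234 - 399750} = \frac{- \frac{691}{530} + 365769}{-402984} = \frac{193856879}{530} \left(- \frac{1}{402984}\right) = - \frac{193856879}{213581520}$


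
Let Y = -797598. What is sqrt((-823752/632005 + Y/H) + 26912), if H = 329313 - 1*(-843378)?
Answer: sqrt(1079817725958902752162110)/6334586115 ≈ 164.04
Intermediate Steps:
H = 1172691 (H = 329313 + 843378 = 1172691)
sqrt((-823752/632005 + Y/H) + 26912) = sqrt((-823752/632005 - 797598/1172691) + 26912) = sqrt((-823752*1/632005 - 797598*1/1172691) + 26912) = sqrt((-823752/632005 - 88622/130299) + 26912) = sqrt(-163343608958/82349619495 + 26912) = sqrt(2216029616240482/82349619495) = sqrt(1079817725958902752162110)/6334586115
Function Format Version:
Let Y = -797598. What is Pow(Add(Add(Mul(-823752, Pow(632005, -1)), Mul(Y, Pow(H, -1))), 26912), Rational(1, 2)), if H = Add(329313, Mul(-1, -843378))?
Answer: Mul(Rational(1, 6334586115), Pow(1079817725958902752162110, Rational(1, 2))) ≈ 164.04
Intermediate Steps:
H = 1172691 (H = Add(329313, 843378) = 1172691)
Pow(Add(Add(Mul(-823752, Pow(632005, -1)), Mul(Y, Pow(H, -1))), 26912), Rational(1, 2)) = Pow(Add(Add(Mul(-823752, Pow(632005, -1)), Mul(-797598, Pow(1172691, -1))), 26912), Rational(1, 2)) = Pow(Add(Add(Mul(-823752, Rational(1, 632005)), Mul(-797598, Rational(1, 1172691))), 26912), Rational(1, 2)) = Pow(Add(Add(Rational(-823752, 632005), Rational(-88622, 130299)), 26912), Rational(1, 2)) = Pow(Add(Rational(-163343608958, 82349619495), 26912), Rational(1, 2)) = Pow(Rational(2216029616240482, 82349619495), Rational(1, 2)) = Mul(Rational(1, 6334586115), Pow(1079817725958902752162110, Rational(1, 2)))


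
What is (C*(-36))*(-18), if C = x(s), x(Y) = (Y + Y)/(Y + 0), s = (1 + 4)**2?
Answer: 1296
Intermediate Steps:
s = 25 (s = 5**2 = 25)
x(Y) = 2 (x(Y) = (2*Y)/Y = 2)
C = 2
(C*(-36))*(-18) = (2*(-36))*(-18) = -72*(-18) = 1296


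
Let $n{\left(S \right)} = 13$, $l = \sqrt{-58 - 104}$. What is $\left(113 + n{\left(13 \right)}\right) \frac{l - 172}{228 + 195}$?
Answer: $- \frac{2408}{47} + \frac{126 i \sqrt{2}}{47} \approx -51.234 + 3.7913 i$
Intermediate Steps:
$l = 9 i \sqrt{2}$ ($l = \sqrt{-162} = 9 i \sqrt{2} \approx 12.728 i$)
$\left(113 + n{\left(13 \right)}\right) \frac{l - 172}{228 + 195} = \left(113 + 13\right) \frac{9 i \sqrt{2} - 172}{228 + 195} = 126 \frac{-172 + 9 i \sqrt{2}}{423} = 126 \left(-172 + 9 i \sqrt{2}\right) \frac{1}{423} = 126 \left(- \frac{172}{423} + \frac{i \sqrt{2}}{47}\right) = - \frac{2408}{47} + \frac{126 i \sqrt{2}}{47}$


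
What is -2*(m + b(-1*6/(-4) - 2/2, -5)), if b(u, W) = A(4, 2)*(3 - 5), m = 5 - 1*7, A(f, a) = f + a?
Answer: 28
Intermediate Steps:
A(f, a) = a + f
m = -2 (m = 5 - 7 = -2)
b(u, W) = -12 (b(u, W) = (2 + 4)*(3 - 5) = 6*(-2) = -12)
-2*(m + b(-1*6/(-4) - 2/2, -5)) = -2*(-2 - 12) = -2*(-14) = 28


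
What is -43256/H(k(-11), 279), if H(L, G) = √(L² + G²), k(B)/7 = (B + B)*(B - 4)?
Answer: -43256*√601549/1804647 ≈ -18.590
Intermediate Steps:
k(B) = 14*B*(-4 + B) (k(B) = 7*((B + B)*(B - 4)) = 7*((2*B)*(-4 + B)) = 7*(2*B*(-4 + B)) = 14*B*(-4 + B))
H(L, G) = √(G² + L²)
-43256/H(k(-11), 279) = -43256/√(279² + (14*(-11)*(-4 - 11))²) = -43256/√(77841 + (14*(-11)*(-15))²) = -43256/√(77841 + 2310²) = -43256/√(77841 + 5336100) = -43256*√601549/1804647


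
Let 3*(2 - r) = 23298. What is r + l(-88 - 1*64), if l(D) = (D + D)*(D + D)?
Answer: 84652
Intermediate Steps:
r = -7764 (r = 2 - ⅓*23298 = 2 - 7766 = -7764)
l(D) = 4*D² (l(D) = (2*D)*(2*D) = 4*D²)
r + l(-88 - 1*64) = -7764 + 4*(-88 - 1*64)² = -7764 + 4*(-88 - 64)² = -7764 + 4*(-152)² = -7764 + 4*23104 = -7764 + 92416 = 84652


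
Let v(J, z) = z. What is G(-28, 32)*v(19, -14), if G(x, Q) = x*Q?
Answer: 12544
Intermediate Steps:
G(x, Q) = Q*x
G(-28, 32)*v(19, -14) = (32*(-28))*(-14) = -896*(-14) = 12544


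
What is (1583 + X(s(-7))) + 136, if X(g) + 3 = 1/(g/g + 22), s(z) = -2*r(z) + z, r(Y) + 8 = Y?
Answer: 39469/23 ≈ 1716.0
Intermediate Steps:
r(Y) = -8 + Y
s(z) = 16 - z (s(z) = -2*(-8 + z) + z = (16 - 2*z) + z = 16 - z)
X(g) = -68/23 (X(g) = -3 + 1/(g/g + 22) = -3 + 1/(1 + 22) = -3 + 1/23 = -68/23)
(1583 + X(s(-7))) + 136 = (1583 - 68/23) + 136 = 36341/23 + 136 = 39469/23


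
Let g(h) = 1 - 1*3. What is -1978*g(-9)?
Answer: 3956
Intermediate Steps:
g(h) = -2 (g(h) = 1 - 3 = -2)
-1978*g(-9) = -1978*(-2) = 3956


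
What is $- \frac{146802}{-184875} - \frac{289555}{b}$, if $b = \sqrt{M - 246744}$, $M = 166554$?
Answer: $\frac{48934}{61625} + \frac{57911 i \sqrt{110}}{594} \approx 0.79406 + 1022.5 i$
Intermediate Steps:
$b = 27 i \sqrt{110}$ ($b = \sqrt{166554 - 246744} = \sqrt{-80190} = 27 i \sqrt{110} \approx 283.18 i$)
$- \frac{146802}{-184875} - \frac{289555}{b} = - \frac{146802}{-184875} - \frac{289555}{27 i \sqrt{110}} = \left(-146802\right) \left(- \frac{1}{184875}\right) - 289555 \left(- \frac{i \sqrt{110}}{2970}\right) = \frac{48934}{61625} + \frac{57911 i \sqrt{110}}{594}$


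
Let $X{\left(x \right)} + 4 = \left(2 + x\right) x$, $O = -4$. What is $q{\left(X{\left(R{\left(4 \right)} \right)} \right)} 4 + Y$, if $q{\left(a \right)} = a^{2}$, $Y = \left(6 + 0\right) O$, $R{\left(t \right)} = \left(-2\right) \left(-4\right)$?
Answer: $23080$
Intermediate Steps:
$R{\left(t \right)} = 8$
$X{\left(x \right)} = -4 + x \left(2 + x\right)$ ($X{\left(x \right)} = -4 + \left(2 + x\right) x = -4 + x \left(2 + x\right)$)
$Y = -24$ ($Y = \left(6 + 0\right) \left(-4\right) = 6 \left(-4\right) = -24$)
$q{\left(X{\left(R{\left(4 \right)} \right)} \right)} 4 + Y = \left(-4 + 8^{2} + 2 \cdot 8\right)^{2} \cdot 4 - 24 = \left(-4 + 64 + 16\right)^{2} \cdot 4 - 24 = 76^{2} \cdot 4 - 24 = 5776 \cdot 4 - 24 = 23104 - 24 = 23080$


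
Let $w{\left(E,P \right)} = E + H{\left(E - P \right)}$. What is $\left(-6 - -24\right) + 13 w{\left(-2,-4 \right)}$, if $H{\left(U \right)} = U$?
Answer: $18$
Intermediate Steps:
$w{\left(E,P \right)} = - P + 2 E$ ($w{\left(E,P \right)} = E + \left(E - P\right) = - P + 2 E$)
$\left(-6 - -24\right) + 13 w{\left(-2,-4 \right)} = \left(-6 - -24\right) + 13 \left(\left(-1\right) \left(-4\right) + 2 \left(-2\right)\right) = \left(-6 + 24\right) + 13 \left(4 - 4\right) = 18 + 13 \cdot 0 = 18 + 0 = 18$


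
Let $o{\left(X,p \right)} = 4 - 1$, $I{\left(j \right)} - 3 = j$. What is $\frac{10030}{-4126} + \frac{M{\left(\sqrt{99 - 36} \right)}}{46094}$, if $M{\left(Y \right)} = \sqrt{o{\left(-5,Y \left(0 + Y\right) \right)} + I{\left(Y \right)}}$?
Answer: $- \frac{5015}{2063} + \frac{\sqrt{6 + 3 \sqrt{7}}}{46094} \approx -2.4308$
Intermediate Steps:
$I{\left(j \right)} = 3 + j$
$o{\left(X,p \right)} = 3$
$M{\left(Y \right)} = \sqrt{6 + Y}$ ($M{\left(Y \right)} = \sqrt{3 + \left(3 + Y\right)} = \sqrt{6 + Y}$)
$\frac{10030}{-4126} + \frac{M{\left(\sqrt{99 - 36} \right)}}{46094} = \frac{10030}{-4126} + \frac{\sqrt{6 + \sqrt{99 - 36}}}{46094} = 10030 \left(- \frac{1}{4126}\right) + \sqrt{6 + \sqrt{63}} \cdot \frac{1}{46094} = - \frac{5015}{2063} + \sqrt{6 + 3 \sqrt{7}} \cdot \frac{1}{46094} = - \frac{5015}{2063} + \frac{\sqrt{6 + 3 \sqrt{7}}}{46094}$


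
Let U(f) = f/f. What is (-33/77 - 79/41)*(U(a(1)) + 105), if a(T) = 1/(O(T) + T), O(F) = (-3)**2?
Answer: -71656/287 ≈ -249.67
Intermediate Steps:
O(F) = 9
a(T) = 1/(9 + T)
U(f) = 1
(-33/77 - 79/41)*(U(a(1)) + 105) = (-33/77 - 79/41)*(1 + 105) = (-33*1/77 - 79*1/41)*106 = (-3/7 - 79/41)*106 = -676/287*106 = -71656/287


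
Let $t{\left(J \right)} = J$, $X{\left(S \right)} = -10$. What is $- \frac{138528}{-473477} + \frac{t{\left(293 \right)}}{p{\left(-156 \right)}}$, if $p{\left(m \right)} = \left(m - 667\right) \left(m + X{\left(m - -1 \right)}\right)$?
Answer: $\frac{19064147065}{64685480786} \approx 0.29472$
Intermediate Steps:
$p{\left(m \right)} = \left(-667 + m\right) \left(-10 + m\right)$ ($p{\left(m \right)} = \left(m - 667\right) \left(m - 10\right) = \left(-667 + m\right) \left(-10 + m\right)$)
$- \frac{138528}{-473477} + \frac{t{\left(293 \right)}}{p{\left(-156 \right)}} = - \frac{138528}{-473477} + \frac{293}{6670 + \left(-156\right)^{2} - -105612} = \left(-138528\right) \left(- \frac{1}{473477}\right) + \frac{293}{6670 + 24336 + 105612} = \frac{138528}{473477} + \frac{293}{136618} = \frac{19064147065}{64685480786}$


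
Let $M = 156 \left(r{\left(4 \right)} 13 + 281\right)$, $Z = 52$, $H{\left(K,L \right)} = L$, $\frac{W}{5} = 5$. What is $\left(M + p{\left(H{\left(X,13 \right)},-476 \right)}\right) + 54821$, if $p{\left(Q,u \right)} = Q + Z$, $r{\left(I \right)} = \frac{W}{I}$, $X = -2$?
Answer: $111397$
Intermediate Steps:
$W = 25$ ($W = 5 \cdot 5 = 25$)
$r{\left(I \right)} = \frac{25}{I}$
$p{\left(Q,u \right)} = 52 + Q$ ($p{\left(Q,u \right)} = Q + 52 = 52 + Q$)
$M = 56511$ ($M = 156 \left(\frac{25}{4} \cdot 13 + 281\right) = 156 \left(\frac{325}{4} + 281\right) = 156 \cdot \frac{1449}{4} = 56511$)
$\left(M + p{\left(H{\left(X,13 \right)},-476 \right)}\right) + 54821 = \left(56511 + \left(52 + 13\right)\right) + 54821 = \left(56511 + 65\right) + 54821 = 56576 + 54821 = 111397$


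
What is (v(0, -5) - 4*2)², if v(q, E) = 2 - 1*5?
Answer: 121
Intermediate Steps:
v(q, E) = -3 (v(q, E) = 2 - 5 = -3)
(v(0, -5) - 4*2)² = (-3 - 4*2)² = (-3 - 8)² = (-11)² = 121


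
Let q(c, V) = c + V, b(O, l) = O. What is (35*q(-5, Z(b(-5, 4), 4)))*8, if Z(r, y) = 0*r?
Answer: -1400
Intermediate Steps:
Z(r, y) = 0
q(c, V) = V + c
(35*q(-5, Z(b(-5, 4), 4)))*8 = (35*(0 - 5))*8 = (35*(-5))*8 = -175*8 = -1400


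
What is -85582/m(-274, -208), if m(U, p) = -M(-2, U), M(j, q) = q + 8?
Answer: -6113/19 ≈ -321.74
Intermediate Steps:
M(j, q) = 8 + q
m(U, p) = -8 - U (m(U, p) = -(8 + U) = -8 - U)
-85582/m(-274, -208) = -85582/(-8 - 1*(-274)) = -85582/(-8 + 274) = -85582/266 = -85582*1/266 = -6113/19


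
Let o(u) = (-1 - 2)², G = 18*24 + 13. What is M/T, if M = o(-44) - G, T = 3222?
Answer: -218/1611 ≈ -0.13532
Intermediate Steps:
G = 445 (G = 432 + 13 = 445)
o(u) = 9 (o(u) = (-3)² = 9)
M = -436 (M = 9 - 1*445 = 9 - 445 = -436)
M/T = -436/3222 = -436*1/3222 = -218/1611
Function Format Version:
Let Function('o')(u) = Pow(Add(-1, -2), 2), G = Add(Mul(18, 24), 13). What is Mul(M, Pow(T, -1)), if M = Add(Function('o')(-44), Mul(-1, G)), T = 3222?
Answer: Rational(-218, 1611) ≈ -0.13532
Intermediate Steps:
G = 445 (G = Add(432, 13) = 445)
Function('o')(u) = 9 (Function('o')(u) = Pow(-3, 2) = 9)
M = -436 (M = Add(9, Mul(-1, 445)) = Add(9, -445) = -436)
Mul(M, Pow(T, -1)) = Mul(-436, Pow(3222, -1)) = Mul(-436, Rational(1, 3222)) = Rational(-218, 1611)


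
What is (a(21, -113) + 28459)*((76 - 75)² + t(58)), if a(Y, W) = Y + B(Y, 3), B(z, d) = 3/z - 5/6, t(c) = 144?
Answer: 173438995/42 ≈ 4.1295e+6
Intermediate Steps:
B(z, d) = -⅚ + 3/z (B(z, d) = 3/z - 5*⅙ = 3/z - ⅚ = -⅚ + 3/z)
a(Y, W) = -⅚ + Y + 3/Y (a(Y, W) = Y + (-⅚ + 3/Y) = -⅚ + Y + 3/Y)
(a(21, -113) + 28459)*((76 - 75)² + t(58)) = ((-⅚ + 21 + 3/21) + 28459)*((76 - 75)² + 144) = ((-⅚ + 21 + 3*(1/21)) + 28459)*(1² + 144) = ((-⅚ + 21 + ⅐) + 28459)*(1 + 144) = (853/42 + 28459)*145 = (1196131/42)*145 = 173438995/42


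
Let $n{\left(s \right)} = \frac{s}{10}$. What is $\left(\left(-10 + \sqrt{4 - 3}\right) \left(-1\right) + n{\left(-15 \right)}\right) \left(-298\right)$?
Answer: $-2235$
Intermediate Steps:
$n{\left(s \right)} = \frac{s}{10}$ ($n{\left(s \right)} = s \frac{1}{10} = \frac{s}{10}$)
$\left(\left(-10 + \sqrt{4 - 3}\right) \left(-1\right) + n{\left(-15 \right)}\right) \left(-298\right) = \left(\left(-10 + \sqrt{4 - 3}\right) \left(-1\right) + \frac{1}{10} \left(-15\right)\right) \left(-298\right) = \left(\left(-10 + \sqrt{1}\right) \left(-1\right) - \frac{3}{2}\right) \left(-298\right) = \left(\left(-10 + 1\right) \left(-1\right) - \frac{3}{2}\right) \left(-298\right) = \left(\left(-9\right) \left(-1\right) - \frac{3}{2}\right) \left(-298\right) = \left(9 - \frac{3}{2}\right) \left(-298\right) = \frac{15}{2} \left(-298\right) = -2235$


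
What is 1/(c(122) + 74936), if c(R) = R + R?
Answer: 1/75180 ≈ 1.3301e-5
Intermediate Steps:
c(R) = 2*R
1/(c(122) + 74936) = 1/(2*122 + 74936) = 1/(244 + 74936) = 1/75180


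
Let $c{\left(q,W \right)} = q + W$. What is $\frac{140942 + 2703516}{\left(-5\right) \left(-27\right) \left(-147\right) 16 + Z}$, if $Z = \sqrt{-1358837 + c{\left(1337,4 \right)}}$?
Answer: $- \frac{2304010980}{257194663} - \frac{1422229 i \sqrt{6926}}{3600725282} \approx -8.9582 - 0.032872 i$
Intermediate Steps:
$c{\left(q,W \right)} = W + q$
$Z = 14 i \sqrt{6926}$ ($Z = \sqrt{-1358837 + \left(4 + 1337\right)} = \sqrt{-1358837 + 1341} = \sqrt{-1357496} = 14 i \sqrt{6926} \approx 1165.1 i$)
$\frac{140942 + 2703516}{\left(-5\right) \left(-27\right) \left(-147\right) 16 + Z} = \frac{140942 + 2703516}{\left(-5\right) \left(-27\right) \left(-147\right) 16 + 14 i \sqrt{6926}} = \frac{2844458}{135 \left(-147\right) 16 + 14 i \sqrt{6926}} = \frac{2844458}{\left(-19845\right) 16 + 14 i \sqrt{6926}} = \frac{2844458}{-317520 + 14 i \sqrt{6926}}$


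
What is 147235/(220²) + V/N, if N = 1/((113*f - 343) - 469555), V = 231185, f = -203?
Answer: -100264139220923/880 ≈ -1.1394e+11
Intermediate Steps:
N = -1/492837 (N = 1/((113*(-203) - 343) - 469555) = 1/((-22939 - 343) - 469555) = 1/(-23282 - 469555) = 1/(-492837) = -1/492837 ≈ -2.0291e-6)
147235/(220²) + V/N = 147235/(220²) + 231185/(-1/492837) = 147235/48400 + 231185*(-492837) = 147235*(1/48400) - 113936521845 = 2677/880 - 113936521845 = -100264139220923/880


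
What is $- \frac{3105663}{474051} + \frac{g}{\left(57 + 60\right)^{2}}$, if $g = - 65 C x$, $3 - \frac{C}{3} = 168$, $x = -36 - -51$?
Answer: $\frac{176899756}{6162663} \approx 28.705$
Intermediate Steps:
$x = 15$ ($x = -36 + 51 = 15$)
$C = -495$ ($C = 9 - 504 = -495$)
$g = 482625$ ($g = \left(-65\right) \left(-495\right) 15 = 32175 \cdot 15 = 482625$)
$- \frac{3105663}{474051} + \frac{g}{\left(57 + 60\right)^{2}} = - \frac{3105663}{474051} + \frac{482625}{\left(57 + 60\right)^{2}} = \left(-3105663\right) \frac{1}{474051} + \frac{482625}{117^{2}} = - \frac{1035221}{158017} + \frac{482625}{13689} = - \frac{1035221}{158017} + 482625 \cdot \frac{1}{13689} = - \frac{1035221}{158017} + \frac{1375}{39} = \frac{176899756}{6162663}$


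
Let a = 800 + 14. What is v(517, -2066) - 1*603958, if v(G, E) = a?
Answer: -603144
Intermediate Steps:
a = 814
v(G, E) = 814
v(517, -2066) - 1*603958 = 814 - 1*603958 = 814 - 603958 = -603144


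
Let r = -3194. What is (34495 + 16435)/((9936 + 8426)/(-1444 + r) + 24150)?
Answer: 118106670/55994669 ≈ 2.1092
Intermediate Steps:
(34495 + 16435)/((9936 + 8426)/(-1444 + r) + 24150) = (34495 + 16435)/((9936 + 8426)/(-1444 - 3194) + 24150) = 50930/(18362/(-4638) + 24150) = 50930/(18362*(-1/4638) + 24150) = 50930/(-9181/2319 + 24150) = 50930/(55994669/2319) = 50930*(2319/55994669) = 118106670/55994669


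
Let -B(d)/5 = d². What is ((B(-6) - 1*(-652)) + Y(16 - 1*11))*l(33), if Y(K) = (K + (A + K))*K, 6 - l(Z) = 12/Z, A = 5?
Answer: 33914/11 ≈ 3083.1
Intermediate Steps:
l(Z) = 6 - 12/Z
B(d) = -5*d²
Y(K) = K*(5 + 2*K) (Y(K) = (K + (5 + K))*K = (5 + 2*K)*K = K*(5 + 2*K))
((B(-6) - 1*(-652)) + Y(16 - 1*11))*l(33) = ((-5*(-6)² - 1*(-652)) + (16 - 1*11)*(5 + 2*(16 - 1*11)))*(6 - 12/33) = ((-5*36 + 652) + (16 - 11)*(5 + 2*(16 - 11)))*(6 - 12*1/33) = ((-180 + 652) + 5*(5 + 2*5))*(6 - 4/11) = (472 + 5*(5 + 10))*(62/11) = (472 + 5*15)*(62/11) = (472 + 75)*(62/11) = 547*(62/11) = 33914/11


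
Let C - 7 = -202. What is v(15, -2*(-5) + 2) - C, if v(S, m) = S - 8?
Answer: 202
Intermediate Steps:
C = -195 (C = 7 - 202 = -195)
v(S, m) = -8 + S
v(15, -2*(-5) + 2) - C = (-8 + 15) - 1*(-195) = 7 + 195 = 202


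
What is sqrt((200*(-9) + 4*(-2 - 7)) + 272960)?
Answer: 2*sqrt(67781) ≈ 520.70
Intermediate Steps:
sqrt((200*(-9) + 4*(-2 - 7)) + 272960) = sqrt((-1800 + 4*(-9)) + 272960) = sqrt((-1800 - 36) + 272960) = sqrt(-1836 + 272960) = sqrt(271124) = 2*sqrt(67781)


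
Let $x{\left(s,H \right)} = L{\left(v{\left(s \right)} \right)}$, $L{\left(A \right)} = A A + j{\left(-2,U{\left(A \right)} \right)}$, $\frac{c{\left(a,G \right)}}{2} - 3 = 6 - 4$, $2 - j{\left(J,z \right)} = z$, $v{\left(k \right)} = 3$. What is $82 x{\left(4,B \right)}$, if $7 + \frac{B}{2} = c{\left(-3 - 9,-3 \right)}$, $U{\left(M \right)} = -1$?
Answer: $984$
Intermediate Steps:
$j{\left(J,z \right)} = 2 - z$
$c{\left(a,G \right)} = 10$ ($c{\left(a,G \right)} = 6 + 2 \left(6 - 4\right) = 6 + 2 \cdot 2 = 6 + 4 = 10$)
$B = 6$ ($B = -14 + 2 \cdot 10 = -14 + 20 = 6$)
$L{\left(A \right)} = 3 + A^{2}$ ($L{\left(A \right)} = A A + \left(2 - -1\right) = A^{2} + \left(2 + 1\right) = A^{2} + 3 = 3 + A^{2}$)
$x{\left(s,H \right)} = 12$ ($x{\left(s,H \right)} = 3 + 3^{2} = 3 + 9 = 12$)
$82 x{\left(4,B \right)} = 82 \cdot 12 = 984$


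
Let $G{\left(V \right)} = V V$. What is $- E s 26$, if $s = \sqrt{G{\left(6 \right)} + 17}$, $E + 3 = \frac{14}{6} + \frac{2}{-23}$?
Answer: $\frac{1352 \sqrt{53}}{69} \approx 142.65$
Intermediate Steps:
$G{\left(V \right)} = V^{2}$
$E = - \frac{52}{69}$ ($E = -3 + \left(\frac{14}{6} + \frac{2}{-23}\right) = -3 + \left(14 \cdot \frac{1}{6} + 2 \left(- \frac{1}{23}\right)\right) = -3 + \left(\frac{7}{3} - \frac{2}{23}\right) = -3 + \frac{155}{69} = - \frac{52}{69} \approx -0.75362$)
$s = \sqrt{53}$ ($s = \sqrt{6^{2} + 17} = \sqrt{36 + 17} = \sqrt{53} \approx 7.2801$)
$- E s 26 = \left(-1\right) \left(- \frac{52}{69}\right) \sqrt{53} \cdot 26 = \frac{52 \sqrt{53}}{69} \cdot 26 = \frac{1352 \sqrt{53}}{69}$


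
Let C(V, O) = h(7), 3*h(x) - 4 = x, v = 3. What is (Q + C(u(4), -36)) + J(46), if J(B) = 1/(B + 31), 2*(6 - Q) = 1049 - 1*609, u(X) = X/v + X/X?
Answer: -48584/231 ≈ -210.32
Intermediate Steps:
h(x) = 4/3 + x/3
u(X) = 1 + X/3 (u(X) = X/3 + X/X = X*(⅓) + 1 = X/3 + 1 = 1 + X/3)
C(V, O) = 11/3 (C(V, O) = 4/3 + (⅓)*7 = 4/3 + 7/3 = 11/3)
Q = -214 (Q = 6 - (1049 - 1*609)/2 = 6 - (1049 - 609)/2 = 6 - ½*440 = 6 - 220 = -214)
J(B) = 1/(31 + B)
(Q + C(u(4), -36)) + J(46) = (-214 + 11/3) + 1/(31 + 46) = -631/3 + 1/77 = -48584/231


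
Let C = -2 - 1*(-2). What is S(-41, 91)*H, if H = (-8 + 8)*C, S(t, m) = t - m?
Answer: 0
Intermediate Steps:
C = 0 (C = -2 + 2 = 0)
H = 0 (H = (-8 + 8)*0 = 0*0 = 0)
S(-41, 91)*H = (-41 - 1*91)*0 = (-41 - 91)*0 = -132*0 = 0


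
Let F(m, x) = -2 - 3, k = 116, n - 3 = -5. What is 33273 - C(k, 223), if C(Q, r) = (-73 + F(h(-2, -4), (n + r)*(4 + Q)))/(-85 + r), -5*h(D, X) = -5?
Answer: 765292/23 ≈ 33274.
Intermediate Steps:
n = -2 (n = 3 - 5 = -2)
h(D, X) = 1 (h(D, X) = -1/5*(-5) = 1)
F(m, x) = -5
C(Q, r) = -78/(-85 + r) (C(Q, r) = (-73 - 5)/(-85 + r) = -78/(-85 + r))
33273 - C(k, 223) = 33273 - (-78)/(-85 + 223) = 33273 - (-78)/138 = 33273 - 1*(-13/23) = 33273 + 13/23 = 765292/23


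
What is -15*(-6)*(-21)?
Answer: -1890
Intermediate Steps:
-15*(-6)*(-21) = 90*(-21) = -1890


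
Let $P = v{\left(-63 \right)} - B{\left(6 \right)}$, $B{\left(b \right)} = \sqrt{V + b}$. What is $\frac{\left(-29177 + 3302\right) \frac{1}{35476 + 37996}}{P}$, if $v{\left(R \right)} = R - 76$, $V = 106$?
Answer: $\frac{1198875}{470441216} - \frac{8625 \sqrt{7}}{117610304} \approx 0.0023544$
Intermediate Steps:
$v{\left(R \right)} = -76 + R$ ($v{\left(R \right)} = R - 76 = -76 + R$)
$B{\left(b \right)} = \sqrt{106 + b}$
$P = -139 - 4 \sqrt{7}$ ($P = \left(-76 - 63\right) - \sqrt{106 + 6} = -139 - \sqrt{112} = -139 - 4 \sqrt{7} \approx -149.58$)
$\frac{\left(-29177 + 3302\right) \frac{1}{35476 + 37996}}{P} = \frac{\left(-29177 + 3302\right) \frac{1}{35476 + 37996}}{-139 - 4 \sqrt{7}} = \frac{\left(-25875\right) \frac{1}{73472}}{-139 - 4 \sqrt{7}} = - \frac{25875}{73472 \left(-139 - 4 \sqrt{7}\right)}$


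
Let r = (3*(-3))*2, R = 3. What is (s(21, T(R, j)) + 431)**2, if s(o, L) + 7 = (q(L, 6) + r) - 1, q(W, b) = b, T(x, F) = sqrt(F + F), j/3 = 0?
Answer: 168921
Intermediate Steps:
j = 0 (j = 3*0 = 0)
T(x, F) = sqrt(2)*sqrt(F) (T(x, F) = sqrt(2*F) = sqrt(2)*sqrt(F))
r = -18 (r = -9*2 = -18)
s(o, L) = -20 (s(o, L) = -7 + ((6 - 18) - 1) = -7 + (-12 - 1) = -7 - 13 = -20)
(s(21, T(R, j)) + 431)**2 = (-20 + 431)**2 = 411**2 = 168921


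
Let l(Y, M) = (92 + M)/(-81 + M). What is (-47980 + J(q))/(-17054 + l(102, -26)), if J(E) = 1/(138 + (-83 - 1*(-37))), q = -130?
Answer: 472315013/167885648 ≈ 2.8133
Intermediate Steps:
l(Y, M) = (92 + M)/(-81 + M)
J(E) = 1/92 (J(E) = 1/(138 + (-83 + 37)) = 1/(138 - 46) = 1/92)
(-47980 + J(q))/(-17054 + l(102, -26)) = (-47980 + 1/92)/(-17054 + (92 - 26)/(-81 - 26)) = -4414159/(92*(-17054 + 66/(-107))) = -4414159/(92*(-17054 - 1/107*66)) = -4414159/(92*(-17054 - 66/107)) = -4414159/(92*(-1824844/107)) = -4414159/92*(-107/1824844) = 472315013/167885648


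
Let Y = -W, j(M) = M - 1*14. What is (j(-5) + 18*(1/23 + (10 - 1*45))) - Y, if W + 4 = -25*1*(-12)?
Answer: -8101/23 ≈ -352.22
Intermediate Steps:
W = 296 (W = -4 - 25*1*(-12) = -4 - 25*(-12) = -4 + 300 = 296)
j(M) = -14 + M (j(M) = M - 14 = -14 + M)
Y = -296 (Y = -1*296 = -296)
(j(-5) + 18*(1/23 + (10 - 1*45))) - Y = ((-14 - 5) + 18*(1/23 + (10 - 1*45))) - 1*(-296) = (-19 + 18*(1/23 + (10 - 45))) + 296 = (-19 + 18*(1/23 - 35)) + 296 = (-19 + 18*(-804/23)) + 296 = (-19 - 14472/23) + 296 = -14909/23 + 296 = -8101/23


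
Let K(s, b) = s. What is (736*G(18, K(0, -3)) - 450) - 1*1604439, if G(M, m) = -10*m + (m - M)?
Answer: -1618137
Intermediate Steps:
G(M, m) = -M - 9*m
(736*G(18, K(0, -3)) - 450) - 1*1604439 = (736*(-1*18 - 9*0) - 450) - 1*1604439 = (736*(-18 + 0) - 450) - 1604439 = (736*(-18) - 450) - 1604439 = (-13248 - 450) - 1604439 = -13698 - 1604439 = -1618137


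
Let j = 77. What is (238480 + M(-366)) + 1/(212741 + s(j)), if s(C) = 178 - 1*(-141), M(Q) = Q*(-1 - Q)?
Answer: 22347863401/213060 ≈ 1.0489e+5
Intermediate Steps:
s(C) = 319 (s(C) = 178 + 141 = 319)
(238480 + M(-366)) + 1/(212741 + s(j)) = (238480 - 1*(-366)*(1 - 366)) + 1/(212741 + 319) = (238480 - 1*(-366)*(-365)) + 1/213060 = (238480 - 133590) + 1/213060 = 104890 + 1/213060 = 22347863401/213060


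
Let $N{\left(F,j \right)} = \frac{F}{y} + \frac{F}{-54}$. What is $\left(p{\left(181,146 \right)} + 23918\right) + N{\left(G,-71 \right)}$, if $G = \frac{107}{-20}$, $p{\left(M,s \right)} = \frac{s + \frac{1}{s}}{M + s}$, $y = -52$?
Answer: $\frac{5344204857787}{223432560} \approx 23919.0$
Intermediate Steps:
$p{\left(M,s \right)} = \frac{s + \frac{1}{s}}{M + s}$
$G = - \frac{107}{20}$ ($G = 107 \left(- \frac{1}{20}\right) = - \frac{107}{20} \approx -5.35$)
$N{\left(F,j \right)} = - \frac{53 F}{1404}$ ($N{\left(F,j \right)} = \frac{F}{-52} + \frac{F}{-54} = F \left(- \frac{1}{52}\right) + F \left(- \frac{1}{54}\right) = - \frac{F}{52} - \frac{F}{54} = - \frac{53 F}{1404}$)
$\left(p{\left(181,146 \right)} + 23918\right) + N{\left(G,-71 \right)} = \left(\frac{1 + 146^{2}}{146 \left(181 + 146\right)} + 23918\right) - - \frac{5671}{28080} = \left(\frac{1 + 21316}{146 \cdot 327} + 23918\right) + \frac{5671}{28080} = \left(\frac{1}{146} \cdot \frac{1}{327} \cdot 21317 + 23918\right) + \frac{5671}{28080} = \left(\frac{21317}{47742} + 23918\right) + \frac{5671}{28080} = \frac{1141914473}{47742} + \frac{5671}{28080} = \frac{5344204857787}{223432560}$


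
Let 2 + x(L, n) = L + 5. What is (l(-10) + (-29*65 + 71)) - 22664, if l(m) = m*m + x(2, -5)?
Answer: -24373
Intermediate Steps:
x(L, n) = 3 + L (x(L, n) = -2 + (L + 5) = -2 + (5 + L) = 3 + L)
l(m) = 5 + m² (l(m) = m*m + (3 + 2) = m² + 5 = 5 + m²)
(l(-10) + (-29*65 + 71)) - 22664 = ((5 + (-10)²) + (-29*65 + 71)) - 22664 = ((5 + 100) + (-1885 + 71)) - 22664 = (105 - 1814) - 22664 = -1709 - 22664 = -24373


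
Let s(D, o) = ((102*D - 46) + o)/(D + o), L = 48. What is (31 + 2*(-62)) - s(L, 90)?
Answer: -8887/69 ≈ -128.80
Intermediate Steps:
s(D, o) = (-46 + o + 102*D)/(D + o) (s(D, o) = ((-46 + 102*D) + o)/(D + o) = (-46 + o + 102*D)/(D + o))
(31 + 2*(-62)) - s(L, 90) = (31 + 2*(-62)) - (-46 + 90 + 102*48)/(48 + 90) = (31 - 124) - (-46 + 90 + 4896)/138 = -93 - 4940/138 = -93 - 1*2470/69 = -93 - 2470/69 = -8887/69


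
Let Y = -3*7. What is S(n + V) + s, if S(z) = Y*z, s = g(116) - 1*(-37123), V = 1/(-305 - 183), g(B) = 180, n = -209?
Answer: 20345717/488 ≈ 41692.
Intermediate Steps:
V = -1/488 (V = 1/(-488) = -1/488 ≈ -0.0020492)
Y = -21
s = 37303 (s = 180 - 1*(-37123) = 180 + 37123 = 37303)
S(z) = -21*z
S(n + V) + s = -21*(-209 - 1/488) + 37303 = -21*(-101993/488) + 37303 = 2141853/488 + 37303 = 20345717/488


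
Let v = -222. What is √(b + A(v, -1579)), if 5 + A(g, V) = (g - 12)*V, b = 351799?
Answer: 56*√230 ≈ 849.28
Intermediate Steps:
A(g, V) = -5 + V*(-12 + g) (A(g, V) = -5 + (g - 12)*V = -5 + (-12 + g)*V = -5 + V*(-12 + g))
√(b + A(v, -1579)) = √(351799 + (-5 - 12*(-1579) - 1579*(-222))) = √(351799 + (-5 + 18948 + 350538)) = √(351799 + 369481) = √721280 = 56*√230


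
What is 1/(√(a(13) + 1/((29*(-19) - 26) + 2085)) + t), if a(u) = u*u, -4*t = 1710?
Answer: -35815/15296754 - √10675509/45890262 ≈ -0.0024125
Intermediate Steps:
t = -855/2 (t = -¼*1710 = -855/2 ≈ -427.50)
a(u) = u²
1/(√(a(13) + 1/((29*(-19) - 26) + 2085)) + t) = 1/(√(13² + 1/((29*(-19) - 26) + 2085)) - 855/2) = 1/(√(169 + 1/((-551 - 26) + 2085)) - 855/2) = 1/(√(169 + 1/(-577 + 2085)) - 855/2) = 1/(√(169 + 1/1508) - 855/2) = 1/(√(254853/1508) - 855/2) = 1/(3*√10675509/754 - 855/2) = 1/(-855/2 + 3*√10675509/754)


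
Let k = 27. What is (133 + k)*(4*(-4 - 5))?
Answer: -5760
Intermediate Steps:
(133 + k)*(4*(-4 - 5)) = (133 + 27)*(4*(-4 - 5)) = 160*(4*(-9)) = 160*(-36) = -5760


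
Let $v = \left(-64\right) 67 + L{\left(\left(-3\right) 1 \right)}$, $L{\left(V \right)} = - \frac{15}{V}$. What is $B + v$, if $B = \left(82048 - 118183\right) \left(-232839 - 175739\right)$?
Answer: $14763961747$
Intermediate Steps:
$v = -4283$ ($v = \left(-64\right) 67 - \frac{15}{\left(-3\right) 1} = -4288 - \frac{15}{-3} = -4288 - -5 = -4288 + 5 = -4283$)
$B = 14763966030$ ($B = \left(-36135\right) \left(-408578\right) = 14763966030$)
$B + v = 14763966030 - 4283 = 14763961747$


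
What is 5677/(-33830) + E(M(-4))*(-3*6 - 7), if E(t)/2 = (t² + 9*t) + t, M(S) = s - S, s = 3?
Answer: -201294177/33830 ≈ -5950.2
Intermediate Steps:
M(S) = 3 - S
E(t) = 2*t² + 20*t (E(t) = 2*((t² + 9*t) + t) = 2*(t² + 10*t) = 2*t² + 20*t)
5677/(-33830) + E(M(-4))*(-3*6 - 7) = 5677/(-33830) + (2*(3 - 1*(-4))*(10 + (3 - 1*(-4))))*(-3*6 - 7) = 5677*(-1/33830) + (2*(3 + 4)*(10 + (3 + 4)))*(-18 - 7) = -5677/33830 + (2*7*(10 + 7))*(-25) = -5677/33830 + (2*7*17)*(-25) = -5677/33830 + 238*(-25) = -5677/33830 - 5950 = -201294177/33830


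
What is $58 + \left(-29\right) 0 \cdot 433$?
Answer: $58$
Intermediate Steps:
$58 + \left(-29\right) 0 \cdot 433 = 58 + 0 \cdot 433 = 58 + 0 = 58$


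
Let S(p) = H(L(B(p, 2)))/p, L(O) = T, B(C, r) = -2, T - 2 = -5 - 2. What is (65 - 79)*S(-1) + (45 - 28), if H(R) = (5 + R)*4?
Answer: 17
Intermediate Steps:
T = -5 (T = 2 + (-5 - 2) = 2 - 7 = -5)
L(O) = -5
H(R) = 20 + 4*R
S(p) = 0 (S(p) = (20 + 4*(-5))/p = (20 - 20)/p = 0/p = 0)
(65 - 79)*S(-1) + (45 - 28) = (65 - 79)*0 + (45 - 28) = -14*0 + 17 = 0 + 17 = 17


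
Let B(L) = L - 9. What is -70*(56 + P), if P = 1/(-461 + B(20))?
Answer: -176393/45 ≈ -3919.8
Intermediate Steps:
B(L) = -9 + L
P = -1/450 (P = 1/(-461 + (-9 + 20)) = 1/(-461 + 11) = 1/(-450) = -1/450 ≈ -0.0022222)
-70*(56 + P) = -70*(56 - 1/450) = -70*25199/450 = -176393/45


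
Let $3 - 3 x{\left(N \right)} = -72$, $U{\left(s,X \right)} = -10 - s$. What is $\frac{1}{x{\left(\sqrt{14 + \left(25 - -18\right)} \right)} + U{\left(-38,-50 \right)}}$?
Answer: $\frac{1}{53} \approx 0.018868$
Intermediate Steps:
$x{\left(N \right)} = 25$ ($x{\left(N \right)} = 1 - -24 = 1 + 24 = 25$)
$\frac{1}{x{\left(\sqrt{14 + \left(25 - -18\right)} \right)} + U{\left(-38,-50 \right)}} = \frac{1}{25 - -28} = \frac{1}{25 + \left(-10 + 38\right)} = \frac{1}{25 + 28} = \frac{1}{53}$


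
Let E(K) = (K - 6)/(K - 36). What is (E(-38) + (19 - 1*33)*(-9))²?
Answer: 21939856/1369 ≈ 16026.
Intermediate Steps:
E(K) = (-6 + K)/(-36 + K)
(E(-38) + (19 - 1*33)*(-9))² = ((-6 - 38)/(-36 - 38) + (19 - 1*33)*(-9))² = (-44/(-74) + (19 - 33)*(-9))² = (-1/74*(-44) - 14*(-9))² = (22/37 + 126)² = (4684/37)² = 21939856/1369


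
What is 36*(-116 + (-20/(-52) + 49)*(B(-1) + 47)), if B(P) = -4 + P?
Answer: 916416/13 ≈ 70494.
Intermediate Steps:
36*(-116 + (-20/(-52) + 49)*(B(-1) + 47)) = 36*(-116 + (-20/(-52) + 49)*((-4 - 1) + 47)) = 36*(-116 + (-20*(-1/52) + 49)*(-5 + 47)) = 36*(-116 + (5/13 + 49)*42) = 36*(-116 + (642/13)*42) = 36*(-116 + 26964/13) = 36*(25456/13) = 916416/13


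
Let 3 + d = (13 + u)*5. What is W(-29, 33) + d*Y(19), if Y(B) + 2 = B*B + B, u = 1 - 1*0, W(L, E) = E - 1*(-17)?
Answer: 25376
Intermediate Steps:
W(L, E) = 17 + E (W(L, E) = E + 17 = 17 + E)
u = 1 (u = 1 + 0 = 1)
Y(B) = -2 + B + B² (Y(B) = -2 + (B*B + B) = -2 + (B² + B) = -2 + (B + B²) = -2 + B + B²)
d = 67 (d = -3 + (13 + 1)*5 = -3 + 14*5 = -3 + 70 = 67)
W(-29, 33) + d*Y(19) = (17 + 33) + 67*(-2 + 19 + 19²) = 50 + 67*(-2 + 19 + 361) = 50 + 67*378 = 50 + 25326 = 25376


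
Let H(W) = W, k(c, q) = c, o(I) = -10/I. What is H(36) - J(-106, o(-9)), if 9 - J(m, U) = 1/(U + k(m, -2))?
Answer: 25479/944 ≈ 26.990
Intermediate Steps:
J(m, U) = 9 - 1/(U + m)
H(36) - J(-106, o(-9)) = 36 - (-1 + 9*(-10/(-9)) + 9*(-106))/(-10/(-9) - 106) = 36 - (-1 + 9*(-10*(-⅑)) - 954)/(-10*(-⅑) - 106) = 36 - (-1 + 9*(10/9) - 954)/(10/9 - 106) = 36 - (-1 + 10 - 954)/(-944/9) = 36 - (-9)*(-945)/944 = 36 - 1*8505/944 = 36 - 8505/944 = 25479/944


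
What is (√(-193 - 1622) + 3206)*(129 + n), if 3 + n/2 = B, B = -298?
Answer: -1516438 - 5203*I*√15 ≈ -1.5164e+6 - 20151.0*I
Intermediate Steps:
n = -602 (n = -6 + 2*(-298) = -6 - 596 = -602)
(√(-193 - 1622) + 3206)*(129 + n) = (√(-193 - 1622) + 3206)*(129 - 602) = (√(-1815) + 3206)*(-473) = (11*I*√15 + 3206)*(-473) = (3206 + 11*I*√15)*(-473) = -1516438 - 5203*I*√15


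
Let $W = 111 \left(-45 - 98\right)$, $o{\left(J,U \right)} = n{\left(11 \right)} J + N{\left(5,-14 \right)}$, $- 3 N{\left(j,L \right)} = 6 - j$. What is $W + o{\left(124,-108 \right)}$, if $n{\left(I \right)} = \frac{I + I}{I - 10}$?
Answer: $- \frac{39436}{3} \approx -13145.0$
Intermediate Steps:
$n{\left(I \right)} = \frac{2 I}{-10 + I}$
$N{\left(j,L \right)} = -2 + \frac{j}{3}$ ($N{\left(j,L \right)} = - \frac{6 - j}{3} = -2 + \frac{j}{3}$)
$o{\left(J,U \right)} = - \frac{1}{3} + 22 J$ ($o{\left(J,U \right)} = 2 \cdot 11 \frac{1}{-10 + 11} J + \left(-2 + \frac{1}{3} \cdot 5\right) = 2 \cdot 11 \cdot 1^{-1} J + \left(-2 + \frac{5}{3}\right) = 2 \cdot 11 \cdot 1 J - \frac{1}{3} = 22 J - \frac{1}{3} = - \frac{1}{3} + 22 J$)
$W = -15873$ ($W = 111 \left(-143\right) = -15873$)
$W + o{\left(124,-108 \right)} = -15873 + \left(- \frac{1}{3} + 22 \cdot 124\right) = -15873 + \left(- \frac{1}{3} + 2728\right) = -15873 + \frac{8183}{3} = - \frac{39436}{3}$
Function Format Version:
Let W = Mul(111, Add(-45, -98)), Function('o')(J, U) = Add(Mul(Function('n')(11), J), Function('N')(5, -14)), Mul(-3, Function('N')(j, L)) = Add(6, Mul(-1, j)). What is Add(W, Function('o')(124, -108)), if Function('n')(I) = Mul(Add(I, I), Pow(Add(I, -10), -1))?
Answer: Rational(-39436, 3) ≈ -13145.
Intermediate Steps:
Function('n')(I) = Mul(2, I, Pow(Add(-10, I), -1)) (Function('n')(I) = Mul(Mul(2, I), Pow(Add(-10, I), -1)) = Mul(2, I, Pow(Add(-10, I), -1)))
Function('N')(j, L) = Add(-2, Mul(Rational(1, 3), j)) (Function('N')(j, L) = Mul(Rational(-1, 3), Add(6, Mul(-1, j))) = Add(-2, Mul(Rational(1, 3), j)))
Function('o')(J, U) = Add(Rational(-1, 3), Mul(22, J)) (Function('o')(J, U) = Add(Mul(Mul(2, 11, Pow(Add(-10, 11), -1)), J), Add(-2, Mul(Rational(1, 3), 5))) = Add(Mul(Mul(2, 11, Pow(1, -1)), J), Add(-2, Rational(5, 3))) = Add(Mul(Mul(2, 11, 1), J), Rational(-1, 3)) = Add(Mul(22, J), Rational(-1, 3)) = Add(Rational(-1, 3), Mul(22, J)))
W = -15873 (W = Mul(111, -143) = -15873)
Add(W, Function('o')(124, -108)) = Add(-15873, Add(Rational(-1, 3), Mul(22, 124))) = Add(-15873, Add(Rational(-1, 3), 2728)) = Add(-15873, Rational(8183, 3)) = Rational(-39436, 3)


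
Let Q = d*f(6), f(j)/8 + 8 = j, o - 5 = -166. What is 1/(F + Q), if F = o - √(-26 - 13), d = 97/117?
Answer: -2385513/416245192 + 13689*I*√39/416245192 ≈ -0.005731 + 0.00020538*I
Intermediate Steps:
o = -161 (o = 5 - 166 = -161)
f(j) = -64 + 8*j
d = 97/117 (d = 97*(1/117) = 97/117 ≈ 0.82906)
Q = -1552/117 (Q = 97*(-64 + 8*6)/117 = 97*(-64 + 48)/117 = (97/117)*(-16) = -1552/117 ≈ -13.265)
F = -161 - I*√39 (F = -161 - √(-26 - 13) = -161 - √(-39) = -161 - I*√39 ≈ -161.0 - 6.245*I)
1/(F + Q) = 1/((-161 - I*√39) - 1552/117) = 1/(-20389/117 - I*√39)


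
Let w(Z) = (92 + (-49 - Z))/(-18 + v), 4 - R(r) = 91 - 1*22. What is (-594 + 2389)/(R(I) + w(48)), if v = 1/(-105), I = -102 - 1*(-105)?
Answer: -678869/24478 ≈ -27.734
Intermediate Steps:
I = 3 (I = -102 + 105 = 3)
v = -1/105 ≈ -0.0095238
R(r) = -65 (R(r) = 4 - (91 - 1*22) = 4 - (91 - 22) = 4 - 1*69 = 4 - 69 = -65)
w(Z) = -4515/1891 + 105*Z/1891 (w(Z) = (92 + (-49 - Z))/(-18 - 1/105) = (43 - Z)/(-1891/105) = (43 - Z)*(-105/1891) = -4515/1891 + 105*Z/1891)
(-594 + 2389)/(R(I) + w(48)) = (-594 + 2389)/(-65 + (-4515/1891 + (105/1891)*48)) = 1795/(-65 + (-4515/1891 + 5040/1891)) = 1795/(-65 + 525/1891) = 1795/(-122390/1891) = 1795*(-1891/122390) = -678869/24478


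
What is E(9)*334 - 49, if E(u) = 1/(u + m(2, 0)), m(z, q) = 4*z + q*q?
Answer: -499/17 ≈ -29.353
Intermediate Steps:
m(z, q) = q**2 + 4*z (m(z, q) = 4*z + q**2 = q**2 + 4*z)
E(u) = 1/(8 + u) (E(u) = 1/(u + (0**2 + 4*2)) = 1/(u + (0 + 8)) = 1/(u + 8) = 1/(8 + u))
E(9)*334 - 49 = 334/(8 + 9) - 49 = 334/17 - 49 = -499/17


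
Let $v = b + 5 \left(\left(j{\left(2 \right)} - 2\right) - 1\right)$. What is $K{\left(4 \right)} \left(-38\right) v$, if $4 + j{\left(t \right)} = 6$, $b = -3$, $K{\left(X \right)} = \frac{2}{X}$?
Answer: $152$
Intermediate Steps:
$j{\left(t \right)} = 2$ ($j{\left(t \right)} = -4 + 6 = 2$)
$v = -8$ ($v = -3 + 5 \left(\left(2 - 2\right) - 1\right) = -3 + 5 \left(0 - 1\right) = -3 + 5 \left(-1\right) = -3 - 5 = -8$)
$K{\left(4 \right)} \left(-38\right) v = \frac{2}{4} \left(-38\right) \left(-8\right) = 2 \cdot \frac{1}{4} \left(-38\right) \left(-8\right) = \frac{1}{2} \left(-38\right) \left(-8\right) = \left(-19\right) \left(-8\right) = 152$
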